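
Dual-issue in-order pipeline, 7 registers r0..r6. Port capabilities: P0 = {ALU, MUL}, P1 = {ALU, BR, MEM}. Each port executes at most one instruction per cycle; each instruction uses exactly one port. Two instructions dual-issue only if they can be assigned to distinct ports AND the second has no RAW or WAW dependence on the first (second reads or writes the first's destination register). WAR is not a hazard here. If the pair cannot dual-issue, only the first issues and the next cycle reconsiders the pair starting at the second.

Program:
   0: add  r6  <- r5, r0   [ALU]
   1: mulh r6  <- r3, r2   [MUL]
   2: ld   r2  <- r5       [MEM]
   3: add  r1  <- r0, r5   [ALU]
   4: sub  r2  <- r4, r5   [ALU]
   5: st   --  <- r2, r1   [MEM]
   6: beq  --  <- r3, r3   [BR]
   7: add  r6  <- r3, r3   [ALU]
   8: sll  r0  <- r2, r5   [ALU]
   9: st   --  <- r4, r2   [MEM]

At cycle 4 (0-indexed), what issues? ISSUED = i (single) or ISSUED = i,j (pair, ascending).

ISSUED = 6,7

c0: i0 add  WAW r6
c1: i1,i2 mulh/ld  pair
c2: i3,i4 add/sub  pair
c3: i5 st  no-port MEM/BR
c4: i6,i7 beq/add  pair
c5: i8,i9 sll/st  pair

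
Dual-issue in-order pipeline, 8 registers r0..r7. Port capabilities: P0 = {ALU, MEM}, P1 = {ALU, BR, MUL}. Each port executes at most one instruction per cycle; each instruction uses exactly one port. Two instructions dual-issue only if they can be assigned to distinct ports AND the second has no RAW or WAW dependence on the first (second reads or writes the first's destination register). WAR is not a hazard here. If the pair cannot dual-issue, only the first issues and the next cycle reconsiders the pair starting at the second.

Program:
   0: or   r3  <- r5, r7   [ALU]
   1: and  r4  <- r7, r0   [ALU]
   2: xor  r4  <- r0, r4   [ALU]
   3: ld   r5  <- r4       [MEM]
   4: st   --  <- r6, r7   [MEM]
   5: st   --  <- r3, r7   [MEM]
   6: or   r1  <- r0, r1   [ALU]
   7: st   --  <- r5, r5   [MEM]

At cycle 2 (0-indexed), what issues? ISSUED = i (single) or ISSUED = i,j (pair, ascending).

  cy0 -> i0&i1 (or+and) 2-wide
  cy1 -> i2 (xor) RAW r4
  cy2 -> i3 (ld) no-port MEM/MEM
  cy3 -> i4 (st) no-port MEM/MEM
  cy4 -> i5&i6 (st+or) 2-wide
  cy5 -> i7 (st) tail

ISSUED = 3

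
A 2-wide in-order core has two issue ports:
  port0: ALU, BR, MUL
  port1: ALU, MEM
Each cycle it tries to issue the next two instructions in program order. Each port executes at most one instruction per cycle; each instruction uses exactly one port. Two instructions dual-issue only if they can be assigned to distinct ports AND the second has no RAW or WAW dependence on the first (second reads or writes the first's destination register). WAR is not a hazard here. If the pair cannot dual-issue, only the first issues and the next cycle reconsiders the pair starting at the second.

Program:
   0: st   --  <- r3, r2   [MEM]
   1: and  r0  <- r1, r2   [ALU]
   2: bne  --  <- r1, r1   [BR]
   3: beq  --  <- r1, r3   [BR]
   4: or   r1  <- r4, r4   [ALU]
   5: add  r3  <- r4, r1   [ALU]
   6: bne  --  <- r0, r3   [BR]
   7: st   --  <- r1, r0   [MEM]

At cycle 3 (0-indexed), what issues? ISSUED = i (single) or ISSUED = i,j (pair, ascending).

ISSUED = 5

t=0 i0,i1:st.MEM and.ALU ; dual
t=1 i2:bne.BR ; no-port BR/BR
t=2 i3,i4:beq.BR or.ALU ; dual
t=3 i5:add.ALU ; RAW r3
t=4 i6,i7:bne.BR st.MEM ; dual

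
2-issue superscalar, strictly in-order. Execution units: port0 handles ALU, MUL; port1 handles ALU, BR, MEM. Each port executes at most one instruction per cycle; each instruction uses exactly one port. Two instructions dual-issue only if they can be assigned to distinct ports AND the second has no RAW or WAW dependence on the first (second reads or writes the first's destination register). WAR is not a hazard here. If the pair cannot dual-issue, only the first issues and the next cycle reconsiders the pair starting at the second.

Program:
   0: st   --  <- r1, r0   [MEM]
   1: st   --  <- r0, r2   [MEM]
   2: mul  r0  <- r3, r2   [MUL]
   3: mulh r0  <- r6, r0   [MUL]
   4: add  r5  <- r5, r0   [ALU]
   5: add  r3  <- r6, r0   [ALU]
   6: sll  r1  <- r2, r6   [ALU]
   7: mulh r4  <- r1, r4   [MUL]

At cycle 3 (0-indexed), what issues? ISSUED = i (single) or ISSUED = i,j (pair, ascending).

ISSUED = 4,5

[0] i0  st  -- no-port MEM/MEM
[1] i1,i2  st+mul  -- 2-wide
[2] i3  mulh  -- RAW r0
[3] i4,i5  add+add  -- 2-wide
[4] i6  sll  -- RAW r1
[5] i7  mulh  -- tail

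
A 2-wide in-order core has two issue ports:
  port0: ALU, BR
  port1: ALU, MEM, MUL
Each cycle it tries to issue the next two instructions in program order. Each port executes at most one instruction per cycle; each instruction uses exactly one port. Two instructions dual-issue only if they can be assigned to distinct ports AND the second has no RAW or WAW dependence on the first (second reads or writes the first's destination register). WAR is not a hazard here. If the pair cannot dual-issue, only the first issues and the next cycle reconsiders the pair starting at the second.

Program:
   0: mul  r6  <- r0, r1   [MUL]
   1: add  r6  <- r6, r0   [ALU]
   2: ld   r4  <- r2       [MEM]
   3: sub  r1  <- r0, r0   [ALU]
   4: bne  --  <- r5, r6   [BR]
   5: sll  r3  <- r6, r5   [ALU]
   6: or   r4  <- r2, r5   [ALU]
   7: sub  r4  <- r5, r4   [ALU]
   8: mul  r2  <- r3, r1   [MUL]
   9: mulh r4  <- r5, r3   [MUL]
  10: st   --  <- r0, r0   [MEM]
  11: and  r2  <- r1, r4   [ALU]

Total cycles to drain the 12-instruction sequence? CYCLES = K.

  cy0 -> i0 (mul) RAW+WAW r6
  cy1 -> i1+i2 (add;ld) dual
  cy2 -> i3+i4 (sub;bne) dual
  cy3 -> i5+i6 (sll;or) dual
  cy4 -> i7+i8 (sub;mul) dual
  cy5 -> i9 (mulh) no-port MUL/MEM
  cy6 -> i10+i11 (st;and) dual

CYCLES = 7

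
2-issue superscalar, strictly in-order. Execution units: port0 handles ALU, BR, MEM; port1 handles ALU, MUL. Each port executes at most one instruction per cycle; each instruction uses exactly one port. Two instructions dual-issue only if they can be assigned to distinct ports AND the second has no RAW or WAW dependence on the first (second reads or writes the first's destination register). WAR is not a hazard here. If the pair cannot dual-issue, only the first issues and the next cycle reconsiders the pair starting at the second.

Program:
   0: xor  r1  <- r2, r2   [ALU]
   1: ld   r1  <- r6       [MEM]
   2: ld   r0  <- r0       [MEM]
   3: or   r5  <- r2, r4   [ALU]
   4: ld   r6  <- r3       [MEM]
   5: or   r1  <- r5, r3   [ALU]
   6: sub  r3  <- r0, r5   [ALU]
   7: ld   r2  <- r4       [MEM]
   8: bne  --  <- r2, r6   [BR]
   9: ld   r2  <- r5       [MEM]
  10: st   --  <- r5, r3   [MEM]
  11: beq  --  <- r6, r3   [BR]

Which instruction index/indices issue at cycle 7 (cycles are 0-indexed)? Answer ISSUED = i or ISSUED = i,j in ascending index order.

ISSUED = 10

t=0 i0:xor ; WAW r1
t=1 i1:ld ; no-port MEM/MEM
t=2 i2,i3:ld/or ; 2-wide
t=3 i4,i5:ld/or ; 2-wide
t=4 i6,i7:sub/ld ; 2-wide
t=5 i8:bne ; no-port BR/MEM
t=6 i9:ld ; no-port MEM/MEM
t=7 i10:st ; no-port MEM/BR
t=8 i11:beq ; tail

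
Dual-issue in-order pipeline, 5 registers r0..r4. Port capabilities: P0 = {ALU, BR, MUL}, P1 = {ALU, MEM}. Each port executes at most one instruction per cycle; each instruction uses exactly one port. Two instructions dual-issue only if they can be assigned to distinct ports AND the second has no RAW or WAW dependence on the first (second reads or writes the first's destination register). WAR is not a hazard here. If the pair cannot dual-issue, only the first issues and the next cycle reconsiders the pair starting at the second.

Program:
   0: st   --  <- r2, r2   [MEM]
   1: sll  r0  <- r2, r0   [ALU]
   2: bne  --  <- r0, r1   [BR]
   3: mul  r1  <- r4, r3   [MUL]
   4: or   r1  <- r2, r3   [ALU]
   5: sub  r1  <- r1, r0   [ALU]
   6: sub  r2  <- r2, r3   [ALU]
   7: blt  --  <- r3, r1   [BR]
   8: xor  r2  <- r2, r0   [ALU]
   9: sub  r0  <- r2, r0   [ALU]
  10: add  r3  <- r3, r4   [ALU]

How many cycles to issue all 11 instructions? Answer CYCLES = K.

[0] i0&i1  st+sll  -- dual
[1] i2  bne  -- no-port BR/MUL
[2] i3  mul  -- WAW r1
[3] i4  or  -- RAW+WAW r1
[4] i5&i6  sub+sub  -- dual
[5] i7&i8  blt+xor  -- dual
[6] i9&i10  sub+add  -- dual

CYCLES = 7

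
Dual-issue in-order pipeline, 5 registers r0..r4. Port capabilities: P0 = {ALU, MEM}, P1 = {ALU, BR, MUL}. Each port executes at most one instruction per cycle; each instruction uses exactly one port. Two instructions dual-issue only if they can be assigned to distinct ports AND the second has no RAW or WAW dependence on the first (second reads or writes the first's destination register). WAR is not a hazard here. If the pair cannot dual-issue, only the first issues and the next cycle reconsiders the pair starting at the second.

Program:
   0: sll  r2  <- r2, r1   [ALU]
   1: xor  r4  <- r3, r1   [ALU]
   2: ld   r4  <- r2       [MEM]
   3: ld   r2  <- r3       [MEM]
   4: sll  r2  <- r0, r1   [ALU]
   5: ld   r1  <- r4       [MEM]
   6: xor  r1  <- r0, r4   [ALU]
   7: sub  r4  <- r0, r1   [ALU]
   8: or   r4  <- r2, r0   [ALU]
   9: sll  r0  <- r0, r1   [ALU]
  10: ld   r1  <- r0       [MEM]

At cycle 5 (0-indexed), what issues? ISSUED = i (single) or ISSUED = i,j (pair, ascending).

t=0 i0/i1:sll/xor ; pair
t=1 i2:ld ; no-port MEM/MEM
t=2 i3:ld ; WAW r2
t=3 i4/i5:sll/ld ; pair
t=4 i6:xor ; RAW r1
t=5 i7:sub ; WAW r4
t=6 i8/i9:or/sll ; pair
t=7 i10:ld ; tail

ISSUED = 7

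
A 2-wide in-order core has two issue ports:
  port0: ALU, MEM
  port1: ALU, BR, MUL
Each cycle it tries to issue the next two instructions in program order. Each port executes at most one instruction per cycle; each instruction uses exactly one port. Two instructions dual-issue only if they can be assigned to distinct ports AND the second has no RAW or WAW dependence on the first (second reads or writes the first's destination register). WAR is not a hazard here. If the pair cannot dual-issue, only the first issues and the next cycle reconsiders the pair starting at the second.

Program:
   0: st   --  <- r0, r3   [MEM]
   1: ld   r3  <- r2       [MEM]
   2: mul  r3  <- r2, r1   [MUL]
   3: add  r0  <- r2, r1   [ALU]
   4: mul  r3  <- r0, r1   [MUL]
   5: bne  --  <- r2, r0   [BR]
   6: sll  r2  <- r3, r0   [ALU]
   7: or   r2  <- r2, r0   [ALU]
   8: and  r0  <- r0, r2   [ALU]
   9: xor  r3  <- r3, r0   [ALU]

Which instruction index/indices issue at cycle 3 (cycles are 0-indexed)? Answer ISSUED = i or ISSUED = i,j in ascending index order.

c0: i0 st  no-port MEM/MEM
c1: i1 ld  WAW r3
c2: i2+i3 mul+add  2-wide
c3: i4 mul  no-port MUL/BR
c4: i5+i6 bne+sll  2-wide
c5: i7 or  RAW r2
c6: i8 and  RAW r0
c7: i9 xor  tail

ISSUED = 4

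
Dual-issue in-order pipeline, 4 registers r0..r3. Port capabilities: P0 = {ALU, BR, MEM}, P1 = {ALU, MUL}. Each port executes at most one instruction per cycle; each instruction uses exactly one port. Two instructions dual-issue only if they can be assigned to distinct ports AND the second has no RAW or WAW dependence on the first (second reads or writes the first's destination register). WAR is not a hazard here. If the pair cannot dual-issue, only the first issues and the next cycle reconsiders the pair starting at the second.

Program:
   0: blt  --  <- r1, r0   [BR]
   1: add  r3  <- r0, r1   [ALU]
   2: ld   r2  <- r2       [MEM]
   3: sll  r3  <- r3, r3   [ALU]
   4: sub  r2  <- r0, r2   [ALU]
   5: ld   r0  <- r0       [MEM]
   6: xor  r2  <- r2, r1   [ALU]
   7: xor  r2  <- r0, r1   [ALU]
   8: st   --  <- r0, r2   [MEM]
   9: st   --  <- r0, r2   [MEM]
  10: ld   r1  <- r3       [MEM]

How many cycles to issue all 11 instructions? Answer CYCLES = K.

[0] i0+i1  blt+add  -- dual
[1] i2+i3  ld+sll  -- dual
[2] i4+i5  sub+ld  -- dual
[3] i6  xor  -- WAW r2
[4] i7  xor  -- RAW r2
[5] i8  st  -- no-port MEM/MEM
[6] i9  st  -- no-port MEM/MEM
[7] i10  ld  -- tail

CYCLES = 8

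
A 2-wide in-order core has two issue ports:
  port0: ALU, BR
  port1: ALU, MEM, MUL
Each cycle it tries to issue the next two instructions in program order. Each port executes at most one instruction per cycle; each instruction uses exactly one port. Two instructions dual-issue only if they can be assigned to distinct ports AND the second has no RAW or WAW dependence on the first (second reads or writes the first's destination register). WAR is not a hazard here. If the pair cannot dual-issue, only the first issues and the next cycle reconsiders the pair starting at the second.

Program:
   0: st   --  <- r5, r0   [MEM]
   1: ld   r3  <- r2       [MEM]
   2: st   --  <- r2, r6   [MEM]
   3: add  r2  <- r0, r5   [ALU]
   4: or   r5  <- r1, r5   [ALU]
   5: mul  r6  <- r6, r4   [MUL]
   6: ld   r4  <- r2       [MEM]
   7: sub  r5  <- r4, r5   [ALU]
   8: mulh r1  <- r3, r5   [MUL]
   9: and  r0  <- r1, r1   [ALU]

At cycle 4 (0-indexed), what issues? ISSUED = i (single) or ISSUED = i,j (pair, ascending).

  cy0 -> i0 (st) no-port MEM/MEM
  cy1 -> i1 (ld) no-port MEM/MEM
  cy2 -> i2,i3 (st;add) dual
  cy3 -> i4,i5 (or;mul) dual
  cy4 -> i6 (ld) RAW r4
  cy5 -> i7 (sub) RAW r5
  cy6 -> i8 (mulh) RAW r1
  cy7 -> i9 (and) tail

ISSUED = 6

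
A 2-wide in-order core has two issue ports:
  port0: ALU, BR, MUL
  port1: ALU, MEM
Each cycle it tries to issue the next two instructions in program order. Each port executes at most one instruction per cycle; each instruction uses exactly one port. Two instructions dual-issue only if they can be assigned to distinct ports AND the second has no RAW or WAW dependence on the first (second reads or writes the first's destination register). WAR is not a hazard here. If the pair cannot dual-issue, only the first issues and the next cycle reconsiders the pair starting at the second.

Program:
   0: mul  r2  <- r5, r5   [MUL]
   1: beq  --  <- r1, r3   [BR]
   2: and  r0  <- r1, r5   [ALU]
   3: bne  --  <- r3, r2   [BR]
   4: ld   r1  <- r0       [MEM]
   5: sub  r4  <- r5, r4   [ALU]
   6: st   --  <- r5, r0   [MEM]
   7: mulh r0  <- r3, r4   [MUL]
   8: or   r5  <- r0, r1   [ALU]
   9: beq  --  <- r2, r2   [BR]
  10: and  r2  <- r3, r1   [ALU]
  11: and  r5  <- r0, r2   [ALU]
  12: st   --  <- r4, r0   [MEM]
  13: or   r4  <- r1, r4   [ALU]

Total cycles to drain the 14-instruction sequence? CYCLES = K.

CYCLES = 9

t=0 i0:mul ; no-port MUL/BR
t=1 i1/i2:beq and ; 2-wide
t=2 i3/i4:bne ld ; 2-wide
t=3 i5/i6:sub st ; 2-wide
t=4 i7:mulh ; RAW r0
t=5 i8/i9:or beq ; 2-wide
t=6 i10:and ; RAW r2
t=7 i11/i12:and st ; 2-wide
t=8 i13:or ; tail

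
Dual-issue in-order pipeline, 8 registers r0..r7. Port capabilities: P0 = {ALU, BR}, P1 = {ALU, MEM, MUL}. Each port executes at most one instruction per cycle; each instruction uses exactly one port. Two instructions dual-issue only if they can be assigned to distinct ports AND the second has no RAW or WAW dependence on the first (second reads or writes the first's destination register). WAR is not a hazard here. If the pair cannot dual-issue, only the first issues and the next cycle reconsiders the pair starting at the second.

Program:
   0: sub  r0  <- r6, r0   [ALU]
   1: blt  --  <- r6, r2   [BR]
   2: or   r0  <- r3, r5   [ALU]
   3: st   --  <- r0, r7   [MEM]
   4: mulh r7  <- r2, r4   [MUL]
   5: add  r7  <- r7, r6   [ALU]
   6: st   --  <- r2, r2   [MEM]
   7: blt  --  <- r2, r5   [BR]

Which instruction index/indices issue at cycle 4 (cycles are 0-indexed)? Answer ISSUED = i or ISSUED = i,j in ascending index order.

ISSUED = 5,6

0. sub blt @i0&i1  | dual
1. or @i2  | RAW r0
2. st @i3  | no-port MEM/MUL
3. mulh @i4  | RAW+WAW r7
4. add st @i5&i6  | dual
5. blt @i7  | tail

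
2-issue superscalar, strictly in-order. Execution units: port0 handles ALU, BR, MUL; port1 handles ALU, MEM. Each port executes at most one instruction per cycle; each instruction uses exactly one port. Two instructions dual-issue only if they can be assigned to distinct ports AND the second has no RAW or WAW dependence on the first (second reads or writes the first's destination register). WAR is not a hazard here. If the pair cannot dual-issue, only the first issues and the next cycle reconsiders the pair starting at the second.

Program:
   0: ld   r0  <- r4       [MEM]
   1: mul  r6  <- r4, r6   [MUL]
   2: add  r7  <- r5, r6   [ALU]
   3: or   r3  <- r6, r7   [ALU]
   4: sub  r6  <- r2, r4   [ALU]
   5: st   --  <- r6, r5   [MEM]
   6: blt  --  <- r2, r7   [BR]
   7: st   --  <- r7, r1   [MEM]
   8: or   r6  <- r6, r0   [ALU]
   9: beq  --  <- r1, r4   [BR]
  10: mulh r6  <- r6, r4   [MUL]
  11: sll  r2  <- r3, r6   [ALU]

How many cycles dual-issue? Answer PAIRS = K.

  cy0 -> i0/i1 (ld mul) 2-wide
  cy1 -> i2 (add) RAW r7
  cy2 -> i3/i4 (or sub) 2-wide
  cy3 -> i5/i6 (st blt) 2-wide
  cy4 -> i7/i8 (st or) 2-wide
  cy5 -> i9 (beq) no-port BR/MUL
  cy6 -> i10 (mulh) RAW r6
  cy7 -> i11 (sll) tail

PAIRS = 4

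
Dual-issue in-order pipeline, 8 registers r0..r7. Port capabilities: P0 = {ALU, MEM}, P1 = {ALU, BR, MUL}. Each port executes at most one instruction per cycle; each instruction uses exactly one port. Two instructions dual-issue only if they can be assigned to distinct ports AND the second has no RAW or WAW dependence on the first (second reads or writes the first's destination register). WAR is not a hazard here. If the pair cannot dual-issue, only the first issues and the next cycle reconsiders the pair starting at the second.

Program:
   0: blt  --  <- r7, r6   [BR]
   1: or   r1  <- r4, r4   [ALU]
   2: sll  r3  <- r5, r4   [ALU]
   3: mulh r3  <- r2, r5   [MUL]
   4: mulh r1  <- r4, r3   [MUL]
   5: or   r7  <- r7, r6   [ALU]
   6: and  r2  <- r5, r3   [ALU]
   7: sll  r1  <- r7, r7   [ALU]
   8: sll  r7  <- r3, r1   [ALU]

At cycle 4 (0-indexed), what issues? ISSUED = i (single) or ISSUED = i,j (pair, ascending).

ISSUED = 6,7

  cy0 -> i0+i1 (blt;or) dual
  cy1 -> i2 (sll) WAW r3
  cy2 -> i3 (mulh) no-port MUL/MUL
  cy3 -> i4+i5 (mulh;or) dual
  cy4 -> i6+i7 (and;sll) dual
  cy5 -> i8 (sll) tail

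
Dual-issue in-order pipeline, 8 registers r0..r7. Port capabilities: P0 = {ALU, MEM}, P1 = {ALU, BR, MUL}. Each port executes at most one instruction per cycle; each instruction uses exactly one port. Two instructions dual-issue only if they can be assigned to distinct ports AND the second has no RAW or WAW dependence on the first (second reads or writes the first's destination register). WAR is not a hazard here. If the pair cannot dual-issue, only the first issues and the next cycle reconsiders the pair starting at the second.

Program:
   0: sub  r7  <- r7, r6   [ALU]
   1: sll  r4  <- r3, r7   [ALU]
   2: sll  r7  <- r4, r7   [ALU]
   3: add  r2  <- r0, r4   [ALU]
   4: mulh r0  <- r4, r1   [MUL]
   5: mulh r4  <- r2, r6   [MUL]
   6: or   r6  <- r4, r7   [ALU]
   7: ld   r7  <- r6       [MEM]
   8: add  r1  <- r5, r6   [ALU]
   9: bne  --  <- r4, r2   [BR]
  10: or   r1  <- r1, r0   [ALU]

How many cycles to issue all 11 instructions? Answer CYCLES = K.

CYCLES = 8

t=0 i0:sub.ALU ; RAW r7
t=1 i1:sll.ALU ; RAW r4
t=2 i2+i3:sll.ALU;add.ALU ; 2-wide
t=3 i4:mulh.MUL ; no-port MUL/MUL
t=4 i5:mulh.MUL ; RAW r4
t=5 i6:or.ALU ; RAW r6
t=6 i7+i8:ld.MEM;add.ALU ; 2-wide
t=7 i9+i10:bne.BR;or.ALU ; 2-wide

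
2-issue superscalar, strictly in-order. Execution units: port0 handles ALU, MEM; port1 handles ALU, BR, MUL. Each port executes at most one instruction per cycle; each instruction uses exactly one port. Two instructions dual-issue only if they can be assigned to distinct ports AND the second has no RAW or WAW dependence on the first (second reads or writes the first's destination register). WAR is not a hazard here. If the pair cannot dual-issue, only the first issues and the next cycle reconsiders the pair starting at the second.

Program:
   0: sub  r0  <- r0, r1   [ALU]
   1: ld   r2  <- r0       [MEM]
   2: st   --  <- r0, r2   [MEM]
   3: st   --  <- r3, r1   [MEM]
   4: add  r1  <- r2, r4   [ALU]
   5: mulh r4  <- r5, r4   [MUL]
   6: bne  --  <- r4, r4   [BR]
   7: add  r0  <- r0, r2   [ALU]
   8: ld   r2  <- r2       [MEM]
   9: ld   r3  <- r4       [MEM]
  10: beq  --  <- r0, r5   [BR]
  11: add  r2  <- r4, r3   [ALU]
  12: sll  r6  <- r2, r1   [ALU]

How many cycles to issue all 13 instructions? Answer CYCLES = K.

c0: i0 sub.ALU  RAW r0
c1: i1 ld.MEM  no-port MEM/MEM
c2: i2 st.MEM  no-port MEM/MEM
c3: i3&i4 st.MEM+add.ALU  2-wide
c4: i5 mulh.MUL  no-port MUL/BR
c5: i6&i7 bne.BR+add.ALU  2-wide
c6: i8 ld.MEM  no-port MEM/MEM
c7: i9&i10 ld.MEM+beq.BR  2-wide
c8: i11 add.ALU  RAW r2
c9: i12 sll.ALU  tail

CYCLES = 10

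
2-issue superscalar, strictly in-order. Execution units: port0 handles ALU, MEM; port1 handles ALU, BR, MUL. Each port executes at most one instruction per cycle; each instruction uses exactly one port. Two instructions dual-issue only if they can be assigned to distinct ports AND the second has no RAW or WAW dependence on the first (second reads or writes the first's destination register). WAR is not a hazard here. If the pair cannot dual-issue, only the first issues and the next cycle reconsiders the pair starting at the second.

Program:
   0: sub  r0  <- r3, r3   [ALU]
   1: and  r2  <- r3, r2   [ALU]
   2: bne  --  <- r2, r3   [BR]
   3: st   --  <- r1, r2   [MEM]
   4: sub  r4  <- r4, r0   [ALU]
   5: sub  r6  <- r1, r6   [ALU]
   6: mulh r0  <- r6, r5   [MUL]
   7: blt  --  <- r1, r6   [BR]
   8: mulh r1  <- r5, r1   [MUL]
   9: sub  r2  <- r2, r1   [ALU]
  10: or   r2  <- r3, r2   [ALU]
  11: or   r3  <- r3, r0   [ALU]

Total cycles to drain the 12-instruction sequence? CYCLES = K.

CYCLES = 8

t=0 i0,i1:sub/and ; 2-wide
t=1 i2,i3:bne/st ; 2-wide
t=2 i4,i5:sub/sub ; 2-wide
t=3 i6:mulh ; no-port MUL/BR
t=4 i7:blt ; no-port BR/MUL
t=5 i8:mulh ; RAW r1
t=6 i9:sub ; RAW+WAW r2
t=7 i10,i11:or/or ; 2-wide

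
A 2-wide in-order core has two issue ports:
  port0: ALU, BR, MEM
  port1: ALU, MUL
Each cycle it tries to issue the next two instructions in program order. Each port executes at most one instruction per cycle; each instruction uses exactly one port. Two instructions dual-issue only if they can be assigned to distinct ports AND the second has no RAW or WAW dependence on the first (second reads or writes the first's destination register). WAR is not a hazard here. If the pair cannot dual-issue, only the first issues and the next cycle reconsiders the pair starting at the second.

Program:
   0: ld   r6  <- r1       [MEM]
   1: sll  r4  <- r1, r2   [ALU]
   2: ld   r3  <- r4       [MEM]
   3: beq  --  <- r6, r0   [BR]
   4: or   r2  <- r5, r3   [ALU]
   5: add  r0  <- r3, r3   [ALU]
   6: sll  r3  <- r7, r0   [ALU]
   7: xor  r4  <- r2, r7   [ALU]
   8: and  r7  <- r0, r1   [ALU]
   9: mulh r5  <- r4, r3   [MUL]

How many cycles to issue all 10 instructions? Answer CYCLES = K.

CYCLES = 6

#0 head=0: ld sll i0/i1 dual
#1 head=2: ld i2 no-port MEM/BR
#2 head=3: beq or i3/i4 dual
#3 head=5: add i5 RAW r0
#4 head=6: sll xor i6/i7 dual
#5 head=8: and mulh i8/i9 dual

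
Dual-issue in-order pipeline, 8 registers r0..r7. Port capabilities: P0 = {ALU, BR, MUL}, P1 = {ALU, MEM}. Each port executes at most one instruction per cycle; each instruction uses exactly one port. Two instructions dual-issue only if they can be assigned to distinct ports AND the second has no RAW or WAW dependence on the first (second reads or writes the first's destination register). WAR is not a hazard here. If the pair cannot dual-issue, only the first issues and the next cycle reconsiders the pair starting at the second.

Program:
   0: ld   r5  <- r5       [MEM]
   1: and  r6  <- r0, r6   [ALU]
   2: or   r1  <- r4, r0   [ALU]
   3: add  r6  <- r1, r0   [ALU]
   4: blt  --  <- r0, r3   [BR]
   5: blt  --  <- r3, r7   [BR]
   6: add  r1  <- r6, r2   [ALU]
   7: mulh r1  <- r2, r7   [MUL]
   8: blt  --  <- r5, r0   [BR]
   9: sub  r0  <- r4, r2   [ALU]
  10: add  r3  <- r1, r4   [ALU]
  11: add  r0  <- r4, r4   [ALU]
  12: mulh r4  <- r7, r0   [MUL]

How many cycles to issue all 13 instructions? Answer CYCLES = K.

[0] i0,i1  ld.MEM and.ALU  -- dual
[1] i2  or.ALU  -- RAW r1
[2] i3,i4  add.ALU blt.BR  -- dual
[3] i5,i6  blt.BR add.ALU  -- dual
[4] i7  mulh.MUL  -- no-port MUL/BR
[5] i8,i9  blt.BR sub.ALU  -- dual
[6] i10,i11  add.ALU add.ALU  -- dual
[7] i12  mulh.MUL  -- tail

CYCLES = 8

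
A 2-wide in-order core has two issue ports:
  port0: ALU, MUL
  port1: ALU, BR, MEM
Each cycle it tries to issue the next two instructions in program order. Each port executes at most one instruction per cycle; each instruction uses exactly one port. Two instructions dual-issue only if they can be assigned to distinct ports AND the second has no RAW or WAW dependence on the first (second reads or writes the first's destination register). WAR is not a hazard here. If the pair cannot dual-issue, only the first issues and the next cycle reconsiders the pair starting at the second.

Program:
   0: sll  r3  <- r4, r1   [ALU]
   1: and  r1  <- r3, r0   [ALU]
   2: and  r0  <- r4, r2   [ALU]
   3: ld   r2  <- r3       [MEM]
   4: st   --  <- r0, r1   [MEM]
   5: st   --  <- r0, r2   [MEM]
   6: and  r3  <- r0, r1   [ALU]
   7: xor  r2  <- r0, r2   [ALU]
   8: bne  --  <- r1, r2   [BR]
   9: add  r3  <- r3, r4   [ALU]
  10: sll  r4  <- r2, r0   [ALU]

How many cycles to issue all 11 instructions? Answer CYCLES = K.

#0 head=0: sll i0 RAW r3
#1 head=1: and/and i1/i2 pair
#2 head=3: ld i3 no-port MEM/MEM
#3 head=4: st i4 no-port MEM/MEM
#4 head=5: st/and i5/i6 pair
#5 head=7: xor i7 RAW r2
#6 head=8: bne/add i8/i9 pair
#7 head=10: sll i10 tail

CYCLES = 8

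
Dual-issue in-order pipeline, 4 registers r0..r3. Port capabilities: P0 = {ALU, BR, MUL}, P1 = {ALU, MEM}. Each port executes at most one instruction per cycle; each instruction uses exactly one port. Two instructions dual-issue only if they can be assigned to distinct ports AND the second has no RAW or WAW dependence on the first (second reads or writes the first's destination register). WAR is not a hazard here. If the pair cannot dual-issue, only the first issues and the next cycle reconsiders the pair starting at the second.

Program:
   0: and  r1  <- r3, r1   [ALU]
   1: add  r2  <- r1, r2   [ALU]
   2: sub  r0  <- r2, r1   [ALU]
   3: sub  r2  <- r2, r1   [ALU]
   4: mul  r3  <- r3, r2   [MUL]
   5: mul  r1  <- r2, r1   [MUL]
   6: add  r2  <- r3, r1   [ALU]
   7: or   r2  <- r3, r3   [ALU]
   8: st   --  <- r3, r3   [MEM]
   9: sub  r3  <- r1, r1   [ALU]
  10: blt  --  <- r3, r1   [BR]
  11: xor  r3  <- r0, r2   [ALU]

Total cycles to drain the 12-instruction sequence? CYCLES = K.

CYCLES = 9

c0: i0 and.ALU  RAW r1
c1: i1 add.ALU  RAW r2
c2: i2,i3 sub.ALU/sub.ALU  pair
c3: i4 mul.MUL  no-port MUL/MUL
c4: i5 mul.MUL  RAW r1
c5: i6 add.ALU  WAW r2
c6: i7,i8 or.ALU/st.MEM  pair
c7: i9 sub.ALU  RAW r3
c8: i10,i11 blt.BR/xor.ALU  pair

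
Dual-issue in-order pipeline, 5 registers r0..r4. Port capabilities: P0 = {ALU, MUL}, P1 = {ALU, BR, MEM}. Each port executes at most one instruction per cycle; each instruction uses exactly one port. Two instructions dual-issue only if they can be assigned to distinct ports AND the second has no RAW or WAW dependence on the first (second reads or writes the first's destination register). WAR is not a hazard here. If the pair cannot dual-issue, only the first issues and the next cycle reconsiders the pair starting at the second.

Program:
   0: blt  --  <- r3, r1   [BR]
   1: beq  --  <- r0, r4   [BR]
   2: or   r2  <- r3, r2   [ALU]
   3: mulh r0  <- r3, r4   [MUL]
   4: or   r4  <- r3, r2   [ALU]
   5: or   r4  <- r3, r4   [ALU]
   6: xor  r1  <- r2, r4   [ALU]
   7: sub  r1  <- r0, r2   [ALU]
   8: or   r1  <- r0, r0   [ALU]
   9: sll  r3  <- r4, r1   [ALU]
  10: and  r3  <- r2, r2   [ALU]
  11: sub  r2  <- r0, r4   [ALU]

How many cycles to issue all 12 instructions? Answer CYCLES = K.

0. blt @i0  | no-port BR/BR
1. beq or @i1/i2  | pair
2. mulh or @i3/i4  | pair
3. or @i5  | RAW r4
4. xor @i6  | WAW r1
5. sub @i7  | WAW r1
6. or @i8  | RAW r1
7. sll @i9  | WAW r3
8. and sub @i10/i11  | pair

CYCLES = 9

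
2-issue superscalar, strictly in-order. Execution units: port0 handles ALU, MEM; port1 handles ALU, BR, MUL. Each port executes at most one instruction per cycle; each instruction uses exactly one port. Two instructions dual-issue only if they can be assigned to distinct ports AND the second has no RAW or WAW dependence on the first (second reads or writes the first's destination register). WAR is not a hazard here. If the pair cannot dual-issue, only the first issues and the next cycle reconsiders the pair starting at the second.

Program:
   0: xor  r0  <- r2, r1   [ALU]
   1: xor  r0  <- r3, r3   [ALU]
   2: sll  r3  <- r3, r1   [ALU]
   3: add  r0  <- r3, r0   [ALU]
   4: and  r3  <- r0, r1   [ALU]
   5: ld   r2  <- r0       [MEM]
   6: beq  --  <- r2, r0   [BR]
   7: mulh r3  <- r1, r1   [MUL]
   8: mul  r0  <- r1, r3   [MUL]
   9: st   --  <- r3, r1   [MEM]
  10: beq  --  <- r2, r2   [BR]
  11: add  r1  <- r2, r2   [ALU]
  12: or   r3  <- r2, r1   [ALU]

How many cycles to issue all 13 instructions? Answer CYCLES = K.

CYCLES = 9

c0: i0 xor  WAW r0
c1: i1&i2 xor+sll  pair
c2: i3 add  RAW r0
c3: i4&i5 and+ld  pair
c4: i6 beq  no-port BR/MUL
c5: i7 mulh  no-port MUL/MUL
c6: i8&i9 mul+st  pair
c7: i10&i11 beq+add  pair
c8: i12 or  tail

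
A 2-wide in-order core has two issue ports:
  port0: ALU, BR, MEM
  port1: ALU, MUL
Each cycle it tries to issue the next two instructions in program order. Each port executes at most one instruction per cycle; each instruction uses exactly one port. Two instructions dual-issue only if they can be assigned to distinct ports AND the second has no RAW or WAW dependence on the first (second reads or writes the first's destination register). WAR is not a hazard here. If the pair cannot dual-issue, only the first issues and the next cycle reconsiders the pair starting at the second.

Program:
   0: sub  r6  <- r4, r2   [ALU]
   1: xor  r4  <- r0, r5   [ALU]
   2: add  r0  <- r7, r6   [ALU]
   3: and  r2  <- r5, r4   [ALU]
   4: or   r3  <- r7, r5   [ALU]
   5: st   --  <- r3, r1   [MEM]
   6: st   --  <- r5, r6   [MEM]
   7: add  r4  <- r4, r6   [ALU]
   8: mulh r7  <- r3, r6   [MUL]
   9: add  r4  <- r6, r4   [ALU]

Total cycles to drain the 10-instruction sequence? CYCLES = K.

t=0 i0+i1:sub;xor ; 2-wide
t=1 i2+i3:add;and ; 2-wide
t=2 i4:or ; RAW r3
t=3 i5:st ; no-port MEM/MEM
t=4 i6+i7:st;add ; 2-wide
t=5 i8+i9:mulh;add ; 2-wide

CYCLES = 6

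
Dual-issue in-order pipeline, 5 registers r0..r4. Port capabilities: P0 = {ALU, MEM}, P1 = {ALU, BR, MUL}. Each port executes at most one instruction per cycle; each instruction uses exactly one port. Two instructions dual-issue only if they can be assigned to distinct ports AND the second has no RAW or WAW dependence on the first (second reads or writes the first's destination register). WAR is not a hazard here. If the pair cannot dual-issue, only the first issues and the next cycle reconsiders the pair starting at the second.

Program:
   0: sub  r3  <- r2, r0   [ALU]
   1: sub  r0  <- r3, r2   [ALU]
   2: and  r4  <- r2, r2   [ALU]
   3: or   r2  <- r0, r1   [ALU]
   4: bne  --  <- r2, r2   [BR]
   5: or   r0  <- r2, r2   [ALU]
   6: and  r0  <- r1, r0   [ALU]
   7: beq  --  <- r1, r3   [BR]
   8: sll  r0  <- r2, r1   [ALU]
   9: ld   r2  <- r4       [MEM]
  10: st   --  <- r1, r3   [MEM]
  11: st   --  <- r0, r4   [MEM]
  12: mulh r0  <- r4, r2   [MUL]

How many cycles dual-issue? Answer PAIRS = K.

PAIRS = 5

t=0 i0:sub ; RAW r3
t=1 i1+i2:sub;and ; 2-wide
t=2 i3:or ; RAW r2
t=3 i4+i5:bne;or ; 2-wide
t=4 i6+i7:and;beq ; 2-wide
t=5 i8+i9:sll;ld ; 2-wide
t=6 i10:st ; no-port MEM/MEM
t=7 i11+i12:st;mulh ; 2-wide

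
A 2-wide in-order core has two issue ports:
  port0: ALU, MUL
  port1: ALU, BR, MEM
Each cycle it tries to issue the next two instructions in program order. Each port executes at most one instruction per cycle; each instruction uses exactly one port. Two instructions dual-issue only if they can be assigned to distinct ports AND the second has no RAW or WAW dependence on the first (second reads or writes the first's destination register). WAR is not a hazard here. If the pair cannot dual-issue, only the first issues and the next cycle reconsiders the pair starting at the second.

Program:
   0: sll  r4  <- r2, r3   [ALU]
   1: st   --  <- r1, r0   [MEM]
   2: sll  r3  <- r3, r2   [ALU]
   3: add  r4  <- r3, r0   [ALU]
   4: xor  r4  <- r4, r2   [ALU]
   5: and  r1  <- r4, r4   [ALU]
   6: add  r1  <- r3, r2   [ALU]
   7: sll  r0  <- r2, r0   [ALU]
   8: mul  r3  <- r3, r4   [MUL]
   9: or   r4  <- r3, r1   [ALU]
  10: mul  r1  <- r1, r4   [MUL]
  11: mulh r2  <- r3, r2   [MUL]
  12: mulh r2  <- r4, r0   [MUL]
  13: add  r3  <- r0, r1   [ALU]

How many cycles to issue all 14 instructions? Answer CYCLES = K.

[0] i0/i1  sll+st  -- 2-wide
[1] i2  sll  -- RAW r3
[2] i3  add  -- RAW+WAW r4
[3] i4  xor  -- RAW r4
[4] i5  and  -- WAW r1
[5] i6/i7  add+sll  -- 2-wide
[6] i8  mul  -- RAW r3
[7] i9  or  -- RAW r4
[8] i10  mul  -- no-port MUL/MUL
[9] i11  mulh  -- no-port MUL/MUL
[10] i12/i13  mulh+add  -- 2-wide

CYCLES = 11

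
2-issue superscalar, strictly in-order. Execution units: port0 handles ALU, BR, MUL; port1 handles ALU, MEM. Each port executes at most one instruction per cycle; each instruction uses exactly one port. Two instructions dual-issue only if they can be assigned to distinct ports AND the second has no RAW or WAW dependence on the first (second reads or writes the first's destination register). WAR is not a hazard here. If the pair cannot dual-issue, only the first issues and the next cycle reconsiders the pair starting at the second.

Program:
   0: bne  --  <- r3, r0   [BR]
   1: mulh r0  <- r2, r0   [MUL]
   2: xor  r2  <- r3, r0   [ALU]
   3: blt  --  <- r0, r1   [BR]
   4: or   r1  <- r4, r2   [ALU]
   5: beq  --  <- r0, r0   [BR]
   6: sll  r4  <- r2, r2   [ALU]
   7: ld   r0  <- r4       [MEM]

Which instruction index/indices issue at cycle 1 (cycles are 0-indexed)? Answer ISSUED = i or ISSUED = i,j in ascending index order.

  cy0 -> i0 (bne.BR) no-port BR/MUL
  cy1 -> i1 (mulh.MUL) RAW r0
  cy2 -> i2&i3 (xor.ALU/blt.BR) 2-wide
  cy3 -> i4&i5 (or.ALU/beq.BR) 2-wide
  cy4 -> i6 (sll.ALU) RAW r4
  cy5 -> i7 (ld.MEM) tail

ISSUED = 1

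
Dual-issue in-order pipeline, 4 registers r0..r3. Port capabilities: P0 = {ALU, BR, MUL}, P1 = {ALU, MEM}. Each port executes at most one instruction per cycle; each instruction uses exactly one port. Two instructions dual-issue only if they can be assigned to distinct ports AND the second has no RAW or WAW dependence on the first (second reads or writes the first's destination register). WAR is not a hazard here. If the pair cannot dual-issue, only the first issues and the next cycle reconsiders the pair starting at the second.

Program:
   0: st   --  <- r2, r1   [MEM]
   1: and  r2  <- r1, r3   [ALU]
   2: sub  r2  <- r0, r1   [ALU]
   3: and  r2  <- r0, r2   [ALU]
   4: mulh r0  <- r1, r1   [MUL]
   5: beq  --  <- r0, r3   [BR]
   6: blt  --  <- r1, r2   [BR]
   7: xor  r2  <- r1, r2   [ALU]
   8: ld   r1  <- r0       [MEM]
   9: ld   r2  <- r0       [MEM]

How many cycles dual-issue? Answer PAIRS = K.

t=0 i0+i1:st and ; dual
t=1 i2:sub ; RAW+WAW r2
t=2 i3+i4:and mulh ; dual
t=3 i5:beq ; no-port BR/BR
t=4 i6+i7:blt xor ; dual
t=5 i8:ld ; no-port MEM/MEM
t=6 i9:ld ; tail

PAIRS = 3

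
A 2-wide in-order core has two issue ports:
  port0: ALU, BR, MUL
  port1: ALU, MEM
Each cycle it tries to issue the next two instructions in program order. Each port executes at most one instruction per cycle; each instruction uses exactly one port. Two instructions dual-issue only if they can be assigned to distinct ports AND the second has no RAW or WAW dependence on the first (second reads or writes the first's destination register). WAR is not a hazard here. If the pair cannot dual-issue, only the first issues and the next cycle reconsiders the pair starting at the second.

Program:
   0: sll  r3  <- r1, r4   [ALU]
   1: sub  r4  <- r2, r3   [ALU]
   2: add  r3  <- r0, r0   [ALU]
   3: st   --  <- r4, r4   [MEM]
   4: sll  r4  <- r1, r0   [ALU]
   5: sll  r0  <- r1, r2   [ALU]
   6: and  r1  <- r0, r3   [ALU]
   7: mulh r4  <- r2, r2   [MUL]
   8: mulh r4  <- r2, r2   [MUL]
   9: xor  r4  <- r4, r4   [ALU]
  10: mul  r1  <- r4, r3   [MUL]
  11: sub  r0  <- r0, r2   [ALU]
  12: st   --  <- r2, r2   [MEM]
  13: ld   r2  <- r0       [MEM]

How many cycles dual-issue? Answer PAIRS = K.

t=0 i0:sll.ALU ; RAW r3
t=1 i1,i2:sub.ALU/add.ALU ; 2-wide
t=2 i3,i4:st.MEM/sll.ALU ; 2-wide
t=3 i5:sll.ALU ; RAW r0
t=4 i6,i7:and.ALU/mulh.MUL ; 2-wide
t=5 i8:mulh.MUL ; RAW+WAW r4
t=6 i9:xor.ALU ; RAW r4
t=7 i10,i11:mul.MUL/sub.ALU ; 2-wide
t=8 i12:st.MEM ; no-port MEM/MEM
t=9 i13:ld.MEM ; tail

PAIRS = 4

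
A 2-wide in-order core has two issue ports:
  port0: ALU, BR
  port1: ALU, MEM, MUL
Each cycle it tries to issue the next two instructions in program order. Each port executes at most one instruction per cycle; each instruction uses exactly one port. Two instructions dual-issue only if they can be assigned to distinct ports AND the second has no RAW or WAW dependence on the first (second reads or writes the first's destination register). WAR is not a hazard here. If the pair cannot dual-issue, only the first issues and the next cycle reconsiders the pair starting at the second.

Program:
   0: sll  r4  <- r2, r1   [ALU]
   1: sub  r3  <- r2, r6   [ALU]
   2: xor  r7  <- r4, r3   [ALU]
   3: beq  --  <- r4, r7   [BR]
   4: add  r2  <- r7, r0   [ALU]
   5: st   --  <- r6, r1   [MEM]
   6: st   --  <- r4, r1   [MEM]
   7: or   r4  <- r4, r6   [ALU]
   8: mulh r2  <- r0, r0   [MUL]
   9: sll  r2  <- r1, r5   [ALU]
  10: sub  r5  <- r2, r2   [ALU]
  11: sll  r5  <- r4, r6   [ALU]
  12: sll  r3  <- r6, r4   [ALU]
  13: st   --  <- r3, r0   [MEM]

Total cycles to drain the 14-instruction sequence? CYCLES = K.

CYCLES = 10

0. sll sub @i0,i1  | pair
1. xor @i2  | RAW r7
2. beq add @i3,i4  | pair
3. st @i5  | no-port MEM/MEM
4. st or @i6,i7  | pair
5. mulh @i8  | WAW r2
6. sll @i9  | RAW r2
7. sub @i10  | WAW r5
8. sll sll @i11,i12  | pair
9. st @i13  | tail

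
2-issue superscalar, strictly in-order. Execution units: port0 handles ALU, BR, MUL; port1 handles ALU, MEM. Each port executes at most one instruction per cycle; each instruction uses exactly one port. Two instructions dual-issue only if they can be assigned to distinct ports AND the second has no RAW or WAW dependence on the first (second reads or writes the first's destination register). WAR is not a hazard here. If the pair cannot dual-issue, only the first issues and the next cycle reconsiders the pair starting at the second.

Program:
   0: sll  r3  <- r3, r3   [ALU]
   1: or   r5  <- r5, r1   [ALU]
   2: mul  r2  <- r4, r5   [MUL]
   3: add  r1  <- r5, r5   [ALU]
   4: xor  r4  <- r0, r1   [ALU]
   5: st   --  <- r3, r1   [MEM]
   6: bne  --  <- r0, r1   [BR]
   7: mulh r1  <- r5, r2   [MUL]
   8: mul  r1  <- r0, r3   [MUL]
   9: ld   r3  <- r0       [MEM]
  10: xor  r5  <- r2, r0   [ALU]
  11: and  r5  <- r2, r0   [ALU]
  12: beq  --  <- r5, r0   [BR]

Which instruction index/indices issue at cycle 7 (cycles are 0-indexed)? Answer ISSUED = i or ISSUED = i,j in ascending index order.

ISSUED = 11

#0 head=0: sll/or i0+i1 dual
#1 head=2: mul/add i2+i3 dual
#2 head=4: xor/st i4+i5 dual
#3 head=6: bne i6 no-port BR/MUL
#4 head=7: mulh i7 no-port MUL/MUL
#5 head=8: mul/ld i8+i9 dual
#6 head=10: xor i10 WAW r5
#7 head=11: and i11 RAW r5
#8 head=12: beq i12 tail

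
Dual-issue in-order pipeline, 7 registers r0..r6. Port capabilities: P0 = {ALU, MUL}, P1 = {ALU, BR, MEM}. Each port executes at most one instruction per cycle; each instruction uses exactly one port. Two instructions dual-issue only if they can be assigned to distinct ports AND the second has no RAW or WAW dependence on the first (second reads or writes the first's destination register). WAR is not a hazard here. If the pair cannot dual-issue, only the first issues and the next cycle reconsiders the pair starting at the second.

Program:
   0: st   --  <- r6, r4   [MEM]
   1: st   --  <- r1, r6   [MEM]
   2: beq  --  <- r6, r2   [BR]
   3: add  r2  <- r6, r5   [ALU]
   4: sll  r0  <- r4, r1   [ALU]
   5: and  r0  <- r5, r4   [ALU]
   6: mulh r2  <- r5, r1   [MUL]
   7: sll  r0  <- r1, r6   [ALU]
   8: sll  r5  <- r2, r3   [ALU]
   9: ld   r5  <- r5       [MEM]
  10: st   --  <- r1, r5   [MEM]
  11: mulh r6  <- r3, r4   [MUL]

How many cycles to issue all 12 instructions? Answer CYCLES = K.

CYCLES = 8

#0 head=0: st i0 no-port MEM/MEM
#1 head=1: st i1 no-port MEM/BR
#2 head=2: beq+add i2&i3 dual
#3 head=4: sll i4 WAW r0
#4 head=5: and+mulh i5&i6 dual
#5 head=7: sll+sll i7&i8 dual
#6 head=9: ld i9 no-port MEM/MEM
#7 head=10: st+mulh i10&i11 dual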